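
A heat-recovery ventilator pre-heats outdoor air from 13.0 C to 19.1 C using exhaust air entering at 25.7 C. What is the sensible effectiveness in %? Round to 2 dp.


eff = (19.1-13.0)/(25.7-13.0)*100 = 48.03 %

48.03 %


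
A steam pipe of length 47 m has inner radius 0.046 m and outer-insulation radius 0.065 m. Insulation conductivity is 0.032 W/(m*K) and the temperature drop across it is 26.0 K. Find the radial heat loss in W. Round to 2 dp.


Q = 2*pi*0.032*47*26.0/ln(0.065/0.046) = 710.63 W

710.63 W


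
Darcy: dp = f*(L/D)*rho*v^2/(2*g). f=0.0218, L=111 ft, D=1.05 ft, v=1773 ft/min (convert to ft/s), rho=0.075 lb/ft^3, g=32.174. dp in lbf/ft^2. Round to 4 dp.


v_fps = 1773/60 = 29.55 ft/s
dp = 0.0218*(111/1.05)*0.075*29.55^2/(2*32.174) = 2.3455 lbf/ft^2

2.3455 lbf/ft^2


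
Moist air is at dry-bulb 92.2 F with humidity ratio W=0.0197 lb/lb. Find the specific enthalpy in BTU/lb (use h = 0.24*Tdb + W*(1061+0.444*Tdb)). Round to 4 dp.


h = 0.24*92.2 + 0.0197*(1061+0.444*92.2) = 43.8362 BTU/lb

43.8362 BTU/lb


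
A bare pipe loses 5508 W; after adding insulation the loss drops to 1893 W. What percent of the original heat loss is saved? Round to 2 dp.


Savings = ((5508-1893)/5508)*100 = 65.63 %

65.63 %


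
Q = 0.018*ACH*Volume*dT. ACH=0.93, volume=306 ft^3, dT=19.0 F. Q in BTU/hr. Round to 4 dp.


Q = 0.018 * 0.93 * 306 * 19.0 = 97.3264 BTU/hr

97.3264 BTU/hr


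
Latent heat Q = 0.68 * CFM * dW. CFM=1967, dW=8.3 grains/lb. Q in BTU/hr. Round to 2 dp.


Q = 0.68 * 1967 * 8.3 = 11101.75 BTU/hr

11101.75 BTU/hr


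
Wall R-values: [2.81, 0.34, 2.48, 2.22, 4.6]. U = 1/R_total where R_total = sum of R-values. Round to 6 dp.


R_total = 2.81 + 0.34 + 2.48 + 2.22 + 4.6 = 12.45
U = 1/12.45 = 0.080321

0.080321


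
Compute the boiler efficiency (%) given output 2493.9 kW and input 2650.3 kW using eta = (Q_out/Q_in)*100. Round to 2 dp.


eta = (2493.9/2650.3)*100 = 94.10 %

94.10 %


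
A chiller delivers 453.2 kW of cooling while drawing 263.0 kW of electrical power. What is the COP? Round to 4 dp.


COP = 453.2 / 263.0 = 1.7232

1.7232


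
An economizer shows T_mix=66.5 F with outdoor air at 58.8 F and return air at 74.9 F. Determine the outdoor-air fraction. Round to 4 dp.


frac = (66.5 - 74.9) / (58.8 - 74.9) = 0.5217

0.5217


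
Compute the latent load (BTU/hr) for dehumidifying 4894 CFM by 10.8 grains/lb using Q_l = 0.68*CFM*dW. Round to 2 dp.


Q = 0.68 * 4894 * 10.8 = 35941.54 BTU/hr

35941.54 BTU/hr


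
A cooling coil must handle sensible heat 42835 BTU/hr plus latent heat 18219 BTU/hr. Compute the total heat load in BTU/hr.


Qt = 42835 + 18219 = 61054 BTU/hr

61054 BTU/hr


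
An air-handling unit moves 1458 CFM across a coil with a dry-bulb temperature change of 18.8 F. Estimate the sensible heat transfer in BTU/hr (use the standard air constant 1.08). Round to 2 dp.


Q = 1.08 * 1458 * 18.8 = 29603.23 BTU/hr

29603.23 BTU/hr


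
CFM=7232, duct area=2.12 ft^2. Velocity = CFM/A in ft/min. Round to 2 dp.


V = 7232 / 2.12 = 3411.32 ft/min

3411.32 ft/min


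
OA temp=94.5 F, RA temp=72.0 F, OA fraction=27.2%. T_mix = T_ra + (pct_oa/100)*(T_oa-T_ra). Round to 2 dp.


T_mix = 72.0 + (27.2/100)*(94.5-72.0) = 78.12 F

78.12 F


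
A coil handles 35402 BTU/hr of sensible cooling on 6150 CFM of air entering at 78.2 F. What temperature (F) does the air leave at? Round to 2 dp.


dT = 35402/(1.08*6150) = 5.3300
T_leave = 78.2 - 5.3300 = 72.87 F

72.87 F


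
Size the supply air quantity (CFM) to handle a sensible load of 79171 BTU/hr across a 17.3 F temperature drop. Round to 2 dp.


CFM = 79171 / (1.08 * 17.3) = 4237.37

4237.37 CFM


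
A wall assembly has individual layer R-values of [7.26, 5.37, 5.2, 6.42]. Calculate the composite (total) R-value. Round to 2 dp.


R_total = 7.26 + 5.37 + 5.2 + 6.42 = 24.25

24.25


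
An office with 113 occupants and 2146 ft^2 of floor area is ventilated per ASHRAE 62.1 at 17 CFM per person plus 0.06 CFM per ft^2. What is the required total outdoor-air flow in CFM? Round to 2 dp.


Total = 113*17 + 2146*0.06 = 2049.76 CFM

2049.76 CFM


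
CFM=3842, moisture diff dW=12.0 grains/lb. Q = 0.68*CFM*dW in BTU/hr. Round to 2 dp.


Q = 0.68 * 3842 * 12.0 = 31350.72 BTU/hr

31350.72 BTU/hr


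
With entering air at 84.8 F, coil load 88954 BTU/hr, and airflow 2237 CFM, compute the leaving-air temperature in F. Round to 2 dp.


dT = 88954/(1.08*2237) = 36.8193
T_leave = 84.8 - 36.8193 = 47.98 F

47.98 F


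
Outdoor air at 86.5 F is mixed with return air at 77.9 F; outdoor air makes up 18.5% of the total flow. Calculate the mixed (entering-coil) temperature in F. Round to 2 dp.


T_mix = 77.9 + (18.5/100)*(86.5-77.9) = 79.49 F

79.49 F


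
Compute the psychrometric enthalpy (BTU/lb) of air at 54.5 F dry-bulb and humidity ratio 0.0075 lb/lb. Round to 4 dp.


h = 0.24*54.5 + 0.0075*(1061+0.444*54.5) = 21.2190 BTU/lb

21.2190 BTU/lb


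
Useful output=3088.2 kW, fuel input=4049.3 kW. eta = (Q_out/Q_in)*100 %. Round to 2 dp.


eta = (3088.2/4049.3)*100 = 76.27 %

76.27 %


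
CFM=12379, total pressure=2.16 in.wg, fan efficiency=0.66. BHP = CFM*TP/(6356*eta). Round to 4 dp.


BHP = 12379 * 2.16 / (6356 * 0.66) = 6.3740 hp

6.3740 hp


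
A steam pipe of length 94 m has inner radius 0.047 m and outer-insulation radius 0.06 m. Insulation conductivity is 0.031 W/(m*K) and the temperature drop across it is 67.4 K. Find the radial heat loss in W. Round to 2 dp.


Q = 2*pi*0.031*94*67.4/ln(0.06/0.047) = 5053.46 W

5053.46 W


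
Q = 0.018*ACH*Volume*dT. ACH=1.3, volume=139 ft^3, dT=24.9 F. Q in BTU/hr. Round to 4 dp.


Q = 0.018 * 1.3 * 139 * 24.9 = 80.9897 BTU/hr

80.9897 BTU/hr


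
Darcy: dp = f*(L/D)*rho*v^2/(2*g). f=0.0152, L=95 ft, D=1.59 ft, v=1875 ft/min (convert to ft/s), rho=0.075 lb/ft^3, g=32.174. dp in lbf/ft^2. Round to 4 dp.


v_fps = 1875/60 = 31.25 ft/s
dp = 0.0152*(95/1.59)*0.075*31.25^2/(2*32.174) = 1.0337 lbf/ft^2

1.0337 lbf/ft^2


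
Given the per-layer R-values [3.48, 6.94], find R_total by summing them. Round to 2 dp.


R_total = 3.48 + 6.94 = 10.42

10.42


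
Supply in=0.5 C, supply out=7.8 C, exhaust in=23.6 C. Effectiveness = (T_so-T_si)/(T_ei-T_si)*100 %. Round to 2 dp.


eff = (7.8-0.5)/(23.6-0.5)*100 = 31.60 %

31.60 %


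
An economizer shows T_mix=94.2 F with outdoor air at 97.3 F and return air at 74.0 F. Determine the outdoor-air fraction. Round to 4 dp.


frac = (94.2 - 74.0) / (97.3 - 74.0) = 0.8670

0.8670


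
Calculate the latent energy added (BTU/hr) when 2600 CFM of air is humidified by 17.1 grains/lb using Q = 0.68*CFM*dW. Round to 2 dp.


Q = 0.68 * 2600 * 17.1 = 30232.80 BTU/hr

30232.80 BTU/hr


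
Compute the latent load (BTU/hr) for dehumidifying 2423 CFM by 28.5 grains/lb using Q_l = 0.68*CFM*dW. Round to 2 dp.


Q = 0.68 * 2423 * 28.5 = 46957.74 BTU/hr

46957.74 BTU/hr


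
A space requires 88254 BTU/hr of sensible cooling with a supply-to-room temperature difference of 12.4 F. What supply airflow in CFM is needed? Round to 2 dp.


CFM = 88254 / (1.08 * 12.4) = 6590.05

6590.05 CFM


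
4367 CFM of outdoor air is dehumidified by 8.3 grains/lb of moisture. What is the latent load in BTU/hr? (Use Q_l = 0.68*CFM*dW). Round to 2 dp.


Q = 0.68 * 4367 * 8.3 = 24647.35 BTU/hr

24647.35 BTU/hr


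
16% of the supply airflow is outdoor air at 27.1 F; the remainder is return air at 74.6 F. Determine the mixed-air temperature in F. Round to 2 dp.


T_mix = 0.16*27.1 + 0.84*74.6 = 67.00 F

67.00 F


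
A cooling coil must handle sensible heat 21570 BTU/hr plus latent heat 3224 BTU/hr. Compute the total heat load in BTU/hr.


Qt = 21570 + 3224 = 24794 BTU/hr

24794 BTU/hr


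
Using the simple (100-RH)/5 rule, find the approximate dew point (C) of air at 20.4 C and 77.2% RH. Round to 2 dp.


Td = 20.4 - (100-77.2)/5 = 15.84 C

15.84 C


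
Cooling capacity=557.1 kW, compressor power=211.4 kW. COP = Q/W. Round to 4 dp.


COP = 557.1 / 211.4 = 2.6353

2.6353


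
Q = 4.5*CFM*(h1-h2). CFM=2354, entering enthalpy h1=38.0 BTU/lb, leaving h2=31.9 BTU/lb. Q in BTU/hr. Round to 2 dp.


Q = 4.5 * 2354 * (38.0 - 31.9) = 64617.30 BTU/hr

64617.30 BTU/hr


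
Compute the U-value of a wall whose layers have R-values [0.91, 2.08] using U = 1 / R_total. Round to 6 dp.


R_total = 0.91 + 2.08 = 2.99
U = 1/2.99 = 0.334448

0.334448


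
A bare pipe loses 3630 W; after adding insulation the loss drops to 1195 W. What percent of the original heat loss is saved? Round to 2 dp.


Savings = ((3630-1195)/3630)*100 = 67.08 %

67.08 %


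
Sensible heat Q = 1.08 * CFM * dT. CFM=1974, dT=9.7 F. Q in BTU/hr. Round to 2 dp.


Q = 1.08 * 1974 * 9.7 = 20679.62 BTU/hr

20679.62 BTU/hr


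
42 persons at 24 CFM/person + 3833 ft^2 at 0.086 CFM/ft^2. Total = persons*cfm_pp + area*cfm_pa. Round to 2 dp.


Total = 42*24 + 3833*0.086 = 1337.64 CFM

1337.64 CFM


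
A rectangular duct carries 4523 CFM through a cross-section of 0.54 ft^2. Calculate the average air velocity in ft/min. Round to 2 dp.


V = 4523 / 0.54 = 8375.93 ft/min

8375.93 ft/min


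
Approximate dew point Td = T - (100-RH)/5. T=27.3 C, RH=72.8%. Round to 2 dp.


Td = 27.3 - (100-72.8)/5 = 21.86 C

21.86 C


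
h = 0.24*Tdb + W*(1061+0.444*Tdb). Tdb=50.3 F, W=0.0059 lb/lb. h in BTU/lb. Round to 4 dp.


h = 0.24*50.3 + 0.0059*(1061+0.444*50.3) = 18.4637 BTU/lb

18.4637 BTU/lb


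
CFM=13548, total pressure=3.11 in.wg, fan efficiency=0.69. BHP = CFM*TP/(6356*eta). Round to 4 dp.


BHP = 13548 * 3.11 / (6356 * 0.69) = 9.6073 hp

9.6073 hp


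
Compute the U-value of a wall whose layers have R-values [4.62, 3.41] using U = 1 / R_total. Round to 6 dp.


R_total = 4.62 + 3.41 = 8.03
U = 1/8.03 = 0.124533

0.124533


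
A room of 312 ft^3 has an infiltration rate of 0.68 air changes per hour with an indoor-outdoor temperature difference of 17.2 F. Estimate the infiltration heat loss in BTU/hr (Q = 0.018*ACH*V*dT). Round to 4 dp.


Q = 0.018 * 0.68 * 312 * 17.2 = 65.6847 BTU/hr

65.6847 BTU/hr


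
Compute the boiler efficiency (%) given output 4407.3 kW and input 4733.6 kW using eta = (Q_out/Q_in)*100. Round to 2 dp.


eta = (4407.3/4733.6)*100 = 93.11 %

93.11 %


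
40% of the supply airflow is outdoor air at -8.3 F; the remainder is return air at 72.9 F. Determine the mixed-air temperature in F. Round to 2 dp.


T_mix = 0.4*(-8.3) + 0.6*72.9 = 40.42 F

40.42 F


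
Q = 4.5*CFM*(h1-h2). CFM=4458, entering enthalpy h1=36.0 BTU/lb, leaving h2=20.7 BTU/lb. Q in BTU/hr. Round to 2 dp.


Q = 4.5 * 4458 * (36.0 - 20.7) = 306933.30 BTU/hr

306933.30 BTU/hr


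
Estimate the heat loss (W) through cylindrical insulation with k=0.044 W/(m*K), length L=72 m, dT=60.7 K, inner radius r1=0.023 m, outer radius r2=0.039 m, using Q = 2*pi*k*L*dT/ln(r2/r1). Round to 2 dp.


Q = 2*pi*0.044*72*60.7/ln(0.039/0.023) = 2288.04 W

2288.04 W


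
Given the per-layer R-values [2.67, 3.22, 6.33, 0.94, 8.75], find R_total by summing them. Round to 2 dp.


R_total = 2.67 + 3.22 + 6.33 + 0.94 + 8.75 = 21.91

21.91


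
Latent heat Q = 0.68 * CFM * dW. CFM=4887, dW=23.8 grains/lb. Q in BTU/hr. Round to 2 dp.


Q = 0.68 * 4887 * 23.8 = 79091.21 BTU/hr

79091.21 BTU/hr


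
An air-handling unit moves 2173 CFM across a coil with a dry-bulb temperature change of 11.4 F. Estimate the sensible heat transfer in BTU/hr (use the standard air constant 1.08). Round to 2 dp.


Q = 1.08 * 2173 * 11.4 = 26753.98 BTU/hr

26753.98 BTU/hr


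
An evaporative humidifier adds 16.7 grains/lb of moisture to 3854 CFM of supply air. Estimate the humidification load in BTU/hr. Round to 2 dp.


Q = 0.68 * 3854 * 16.7 = 43766.02 BTU/hr

43766.02 BTU/hr


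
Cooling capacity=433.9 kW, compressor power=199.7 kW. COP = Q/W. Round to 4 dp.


COP = 433.9 / 199.7 = 2.1728

2.1728


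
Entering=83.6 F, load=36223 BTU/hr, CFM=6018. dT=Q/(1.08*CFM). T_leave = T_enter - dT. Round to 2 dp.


dT = 36223/(1.08*6018) = 5.5732
T_leave = 83.6 - 5.5732 = 78.03 F

78.03 F


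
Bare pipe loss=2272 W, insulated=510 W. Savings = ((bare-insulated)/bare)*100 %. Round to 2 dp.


Savings = ((2272-510)/2272)*100 = 77.55 %

77.55 %


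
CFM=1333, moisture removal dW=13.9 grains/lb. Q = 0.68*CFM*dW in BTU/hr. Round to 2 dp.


Q = 0.68 * 1333 * 13.9 = 12599.52 BTU/hr

12599.52 BTU/hr


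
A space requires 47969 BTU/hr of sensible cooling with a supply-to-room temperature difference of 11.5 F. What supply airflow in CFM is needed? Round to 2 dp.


CFM = 47969 / (1.08 * 11.5) = 3862.24

3862.24 CFM


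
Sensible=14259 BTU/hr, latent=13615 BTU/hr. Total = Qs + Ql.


Qt = 14259 + 13615 = 27874 BTU/hr

27874 BTU/hr


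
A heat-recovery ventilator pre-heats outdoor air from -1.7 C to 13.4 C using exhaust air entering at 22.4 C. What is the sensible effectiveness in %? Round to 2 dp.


eff = (13.4-(-1.7))/(22.4-(-1.7))*100 = 62.66 %

62.66 %


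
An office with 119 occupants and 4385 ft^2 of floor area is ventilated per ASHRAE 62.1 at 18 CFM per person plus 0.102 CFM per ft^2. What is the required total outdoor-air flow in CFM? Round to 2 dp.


Total = 119*18 + 4385*0.102 = 2589.27 CFM

2589.27 CFM


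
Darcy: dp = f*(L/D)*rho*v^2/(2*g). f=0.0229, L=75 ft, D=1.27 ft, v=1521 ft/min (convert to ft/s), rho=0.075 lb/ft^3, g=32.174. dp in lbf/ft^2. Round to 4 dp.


v_fps = 1521/60 = 25.35 ft/s
dp = 0.0229*(75/1.27)*0.075*25.35^2/(2*32.174) = 1.0129 lbf/ft^2

1.0129 lbf/ft^2


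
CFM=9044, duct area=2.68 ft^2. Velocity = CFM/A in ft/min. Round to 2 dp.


V = 9044 / 2.68 = 3374.63 ft/min

3374.63 ft/min


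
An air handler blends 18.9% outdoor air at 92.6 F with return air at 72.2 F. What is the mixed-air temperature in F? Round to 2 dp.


T_mix = 72.2 + (18.9/100)*(92.6-72.2) = 76.06 F

76.06 F


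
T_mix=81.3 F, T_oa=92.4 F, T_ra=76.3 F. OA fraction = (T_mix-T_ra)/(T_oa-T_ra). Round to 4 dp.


frac = (81.3 - 76.3) / (92.4 - 76.3) = 0.3106

0.3106


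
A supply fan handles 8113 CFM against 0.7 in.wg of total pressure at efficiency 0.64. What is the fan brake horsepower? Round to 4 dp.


BHP = 8113 * 0.7 / (6356 * 0.64) = 1.3961 hp

1.3961 hp


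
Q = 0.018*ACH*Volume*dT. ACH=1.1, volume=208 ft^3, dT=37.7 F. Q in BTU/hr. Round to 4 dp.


Q = 0.018 * 1.1 * 208 * 37.7 = 155.2637 BTU/hr

155.2637 BTU/hr


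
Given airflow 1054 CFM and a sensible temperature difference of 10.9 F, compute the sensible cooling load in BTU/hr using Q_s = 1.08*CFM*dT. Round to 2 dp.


Q = 1.08 * 1054 * 10.9 = 12407.69 BTU/hr

12407.69 BTU/hr


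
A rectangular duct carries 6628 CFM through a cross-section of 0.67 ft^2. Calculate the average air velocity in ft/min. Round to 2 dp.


V = 6628 / 0.67 = 9892.54 ft/min

9892.54 ft/min


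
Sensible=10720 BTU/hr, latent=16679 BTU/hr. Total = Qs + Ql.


Qt = 10720 + 16679 = 27399 BTU/hr

27399 BTU/hr


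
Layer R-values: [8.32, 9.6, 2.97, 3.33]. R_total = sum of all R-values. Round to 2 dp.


R_total = 8.32 + 9.6 + 2.97 + 3.33 = 24.22

24.22


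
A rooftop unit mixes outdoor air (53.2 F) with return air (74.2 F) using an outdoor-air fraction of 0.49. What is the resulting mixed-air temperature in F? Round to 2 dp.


T_mix = 0.49*53.2 + 0.51*74.2 = 63.91 F

63.91 F


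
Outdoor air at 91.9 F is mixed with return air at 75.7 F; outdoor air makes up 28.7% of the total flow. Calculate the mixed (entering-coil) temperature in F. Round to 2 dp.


T_mix = 75.7 + (28.7/100)*(91.9-75.7) = 80.35 F

80.35 F


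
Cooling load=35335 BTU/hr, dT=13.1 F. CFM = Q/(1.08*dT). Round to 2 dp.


CFM = 35335 / (1.08 * 13.1) = 2497.53

2497.53 CFM


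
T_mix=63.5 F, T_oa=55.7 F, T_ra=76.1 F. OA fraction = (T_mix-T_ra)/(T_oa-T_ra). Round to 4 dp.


frac = (63.5 - 76.1) / (55.7 - 76.1) = 0.6176

0.6176


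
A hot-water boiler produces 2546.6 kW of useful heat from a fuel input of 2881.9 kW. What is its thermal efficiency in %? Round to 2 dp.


eta = (2546.6/2881.9)*100 = 88.37 %

88.37 %


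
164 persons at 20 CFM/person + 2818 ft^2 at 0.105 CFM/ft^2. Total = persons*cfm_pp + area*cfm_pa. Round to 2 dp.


Total = 164*20 + 2818*0.105 = 3575.89 CFM

3575.89 CFM


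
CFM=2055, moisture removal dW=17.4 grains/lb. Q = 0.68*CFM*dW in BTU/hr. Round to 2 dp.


Q = 0.68 * 2055 * 17.4 = 24314.76 BTU/hr

24314.76 BTU/hr


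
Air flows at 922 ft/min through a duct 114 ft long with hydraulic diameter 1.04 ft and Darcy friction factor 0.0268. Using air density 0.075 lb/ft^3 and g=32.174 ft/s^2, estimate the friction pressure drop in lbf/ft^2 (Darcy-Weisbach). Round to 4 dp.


v_fps = 922/60 = 15.3667 ft/s
dp = 0.0268*(114/1.04)*0.075*15.3667^2/(2*32.174) = 0.8085 lbf/ft^2

0.8085 lbf/ft^2


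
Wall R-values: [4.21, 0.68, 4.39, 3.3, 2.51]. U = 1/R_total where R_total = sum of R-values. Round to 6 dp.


R_total = 4.21 + 0.68 + 4.39 + 3.3 + 2.51 = 15.09
U = 1/15.09 = 0.066269

0.066269


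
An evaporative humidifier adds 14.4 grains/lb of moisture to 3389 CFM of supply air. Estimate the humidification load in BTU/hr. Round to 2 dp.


Q = 0.68 * 3389 * 14.4 = 33185.09 BTU/hr

33185.09 BTU/hr


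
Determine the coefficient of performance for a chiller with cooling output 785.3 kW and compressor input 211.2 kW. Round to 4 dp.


COP = 785.3 / 211.2 = 3.7183

3.7183


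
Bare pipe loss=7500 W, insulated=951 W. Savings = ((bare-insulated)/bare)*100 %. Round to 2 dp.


Savings = ((7500-951)/7500)*100 = 87.32 %

87.32 %


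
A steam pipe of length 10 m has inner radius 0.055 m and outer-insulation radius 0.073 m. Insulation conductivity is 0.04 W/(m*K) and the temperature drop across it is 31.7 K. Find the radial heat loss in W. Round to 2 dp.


Q = 2*pi*0.04*10*31.7/ln(0.073/0.055) = 281.40 W

281.40 W


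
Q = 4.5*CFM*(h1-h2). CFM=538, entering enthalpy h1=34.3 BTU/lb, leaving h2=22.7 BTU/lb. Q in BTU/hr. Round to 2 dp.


Q = 4.5 * 538 * (34.3 - 22.7) = 28083.60 BTU/hr

28083.60 BTU/hr


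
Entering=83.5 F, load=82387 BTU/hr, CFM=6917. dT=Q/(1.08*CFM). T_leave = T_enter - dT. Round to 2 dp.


dT = 82387/(1.08*6917) = 11.0285
T_leave = 83.5 - 11.0285 = 72.47 F

72.47 F


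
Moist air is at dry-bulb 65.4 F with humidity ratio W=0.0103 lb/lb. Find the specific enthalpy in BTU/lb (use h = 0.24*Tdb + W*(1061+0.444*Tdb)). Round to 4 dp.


h = 0.24*65.4 + 0.0103*(1061+0.444*65.4) = 26.9234 BTU/lb

26.9234 BTU/lb


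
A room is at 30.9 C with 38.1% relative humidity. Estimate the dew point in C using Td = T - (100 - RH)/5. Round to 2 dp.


Td = 30.9 - (100-38.1)/5 = 18.52 C

18.52 C


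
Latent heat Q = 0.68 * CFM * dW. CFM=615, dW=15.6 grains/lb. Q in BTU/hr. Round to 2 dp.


Q = 0.68 * 615 * 15.6 = 6523.92 BTU/hr

6523.92 BTU/hr


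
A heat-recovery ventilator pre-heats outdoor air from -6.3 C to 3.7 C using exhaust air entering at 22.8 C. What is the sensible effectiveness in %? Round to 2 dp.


eff = (3.7-(-6.3))/(22.8-(-6.3))*100 = 34.36 %

34.36 %


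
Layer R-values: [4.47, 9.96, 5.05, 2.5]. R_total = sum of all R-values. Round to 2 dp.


R_total = 4.47 + 9.96 + 5.05 + 2.5 = 21.98

21.98


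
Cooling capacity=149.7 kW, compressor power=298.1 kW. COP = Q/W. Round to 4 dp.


COP = 149.7 / 298.1 = 0.5022

0.5022


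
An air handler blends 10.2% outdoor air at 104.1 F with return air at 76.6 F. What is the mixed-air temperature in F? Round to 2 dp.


T_mix = 76.6 + (10.2/100)*(104.1-76.6) = 79.41 F

79.41 F


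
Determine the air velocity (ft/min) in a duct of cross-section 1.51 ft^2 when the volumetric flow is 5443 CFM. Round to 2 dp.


V = 5443 / 1.51 = 3604.64 ft/min

3604.64 ft/min


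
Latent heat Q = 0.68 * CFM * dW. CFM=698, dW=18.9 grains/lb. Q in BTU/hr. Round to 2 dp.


Q = 0.68 * 698 * 18.9 = 8970.70 BTU/hr

8970.70 BTU/hr


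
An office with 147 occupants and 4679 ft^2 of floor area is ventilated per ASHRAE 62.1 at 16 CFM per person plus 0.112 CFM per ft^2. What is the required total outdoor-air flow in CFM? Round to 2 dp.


Total = 147*16 + 4679*0.112 = 2876.05 CFM

2876.05 CFM


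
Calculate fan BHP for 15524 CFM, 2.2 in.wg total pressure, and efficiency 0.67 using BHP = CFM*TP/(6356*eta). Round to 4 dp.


BHP = 15524 * 2.2 / (6356 * 0.67) = 8.0199 hp

8.0199 hp


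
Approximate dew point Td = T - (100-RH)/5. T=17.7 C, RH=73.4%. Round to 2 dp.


Td = 17.7 - (100-73.4)/5 = 12.38 C

12.38 C


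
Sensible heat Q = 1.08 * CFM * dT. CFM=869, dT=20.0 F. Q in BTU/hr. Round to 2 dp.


Q = 1.08 * 869 * 20.0 = 18770.40 BTU/hr

18770.40 BTU/hr


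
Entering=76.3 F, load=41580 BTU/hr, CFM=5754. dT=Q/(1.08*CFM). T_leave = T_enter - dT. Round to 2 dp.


dT = 41580/(1.08*5754) = 6.6910
T_leave = 76.3 - 6.6910 = 69.61 F

69.61 F


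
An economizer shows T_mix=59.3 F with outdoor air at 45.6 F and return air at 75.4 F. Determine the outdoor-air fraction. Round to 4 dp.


frac = (59.3 - 75.4) / (45.6 - 75.4) = 0.5403

0.5403


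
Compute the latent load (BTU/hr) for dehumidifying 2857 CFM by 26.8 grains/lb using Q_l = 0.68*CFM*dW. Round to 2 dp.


Q = 0.68 * 2857 * 26.8 = 52065.97 BTU/hr

52065.97 BTU/hr


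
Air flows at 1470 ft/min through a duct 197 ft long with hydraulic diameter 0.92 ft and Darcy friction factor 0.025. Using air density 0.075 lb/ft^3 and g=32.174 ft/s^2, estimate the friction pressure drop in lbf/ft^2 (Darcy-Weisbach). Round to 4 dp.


v_fps = 1470/60 = 24.5 ft/s
dp = 0.025*(197/0.92)*0.075*24.5^2/(2*32.174) = 3.7452 lbf/ft^2

3.7452 lbf/ft^2


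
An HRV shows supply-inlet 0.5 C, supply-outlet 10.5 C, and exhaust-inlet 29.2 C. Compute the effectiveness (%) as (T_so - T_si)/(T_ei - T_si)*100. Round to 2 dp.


eff = (10.5-0.5)/(29.2-0.5)*100 = 34.84 %

34.84 %


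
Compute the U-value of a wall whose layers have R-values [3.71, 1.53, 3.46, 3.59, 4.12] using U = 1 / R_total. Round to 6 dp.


R_total = 3.71 + 1.53 + 3.46 + 3.59 + 4.12 = 16.41
U = 1/16.41 = 0.060938

0.060938


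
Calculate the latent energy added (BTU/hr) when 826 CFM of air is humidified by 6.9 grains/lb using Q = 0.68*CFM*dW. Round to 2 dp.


Q = 0.68 * 826 * 6.9 = 3875.59 BTU/hr

3875.59 BTU/hr


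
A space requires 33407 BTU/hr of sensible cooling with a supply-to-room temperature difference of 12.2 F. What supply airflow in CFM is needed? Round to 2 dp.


CFM = 33407 / (1.08 * 12.2) = 2535.44

2535.44 CFM


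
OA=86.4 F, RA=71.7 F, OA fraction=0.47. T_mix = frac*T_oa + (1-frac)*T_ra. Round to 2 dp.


T_mix = 0.47*86.4 + 0.53*71.7 = 78.61 F

78.61 F


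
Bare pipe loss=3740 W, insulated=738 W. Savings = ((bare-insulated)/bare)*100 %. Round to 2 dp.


Savings = ((3740-738)/3740)*100 = 80.27 %

80.27 %


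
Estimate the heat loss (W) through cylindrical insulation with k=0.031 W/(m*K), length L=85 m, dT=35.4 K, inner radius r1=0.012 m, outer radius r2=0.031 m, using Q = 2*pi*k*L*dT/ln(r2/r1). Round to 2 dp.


Q = 2*pi*0.031*85*35.4/ln(0.031/0.012) = 617.53 W

617.53 W


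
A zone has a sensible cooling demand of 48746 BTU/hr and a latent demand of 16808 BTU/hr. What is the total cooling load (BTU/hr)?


Qt = 48746 + 16808 = 65554 BTU/hr

65554 BTU/hr


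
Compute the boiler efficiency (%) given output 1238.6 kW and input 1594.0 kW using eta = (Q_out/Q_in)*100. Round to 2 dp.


eta = (1238.6/1594.0)*100 = 77.70 %

77.70 %


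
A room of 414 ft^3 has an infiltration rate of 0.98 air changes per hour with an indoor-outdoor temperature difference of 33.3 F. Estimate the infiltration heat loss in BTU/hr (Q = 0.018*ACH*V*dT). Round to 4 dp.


Q = 0.018 * 0.98 * 414 * 33.3 = 243.1886 BTU/hr

243.1886 BTU/hr


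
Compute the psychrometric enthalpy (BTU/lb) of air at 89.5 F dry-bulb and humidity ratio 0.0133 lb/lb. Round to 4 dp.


h = 0.24*89.5 + 0.0133*(1061+0.444*89.5) = 36.1198 BTU/lb

36.1198 BTU/lb


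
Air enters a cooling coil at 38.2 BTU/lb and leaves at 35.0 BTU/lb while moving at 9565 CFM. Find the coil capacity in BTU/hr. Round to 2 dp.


Q = 4.5 * 9565 * (38.2 - 35.0) = 137736.00 BTU/hr

137736.00 BTU/hr


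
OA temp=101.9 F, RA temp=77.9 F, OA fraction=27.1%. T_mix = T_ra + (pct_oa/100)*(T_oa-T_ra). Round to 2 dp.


T_mix = 77.9 + (27.1/100)*(101.9-77.9) = 84.40 F

84.40 F


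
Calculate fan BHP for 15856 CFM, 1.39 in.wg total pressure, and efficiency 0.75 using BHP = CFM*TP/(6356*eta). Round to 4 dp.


BHP = 15856 * 1.39 / (6356 * 0.75) = 4.6234 hp

4.6234 hp


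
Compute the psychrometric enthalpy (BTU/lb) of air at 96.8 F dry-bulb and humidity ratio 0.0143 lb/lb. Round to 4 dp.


h = 0.24*96.8 + 0.0143*(1061+0.444*96.8) = 39.0189 BTU/lb

39.0189 BTU/lb


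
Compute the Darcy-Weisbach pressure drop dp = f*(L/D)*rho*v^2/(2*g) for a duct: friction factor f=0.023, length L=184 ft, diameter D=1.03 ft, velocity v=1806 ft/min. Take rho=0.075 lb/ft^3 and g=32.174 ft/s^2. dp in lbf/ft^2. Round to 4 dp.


v_fps = 1806/60 = 30.1 ft/s
dp = 0.023*(184/1.03)*0.075*30.1^2/(2*32.174) = 4.3388 lbf/ft^2

4.3388 lbf/ft^2


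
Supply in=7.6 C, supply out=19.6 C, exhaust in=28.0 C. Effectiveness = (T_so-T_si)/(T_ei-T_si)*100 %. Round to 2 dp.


eff = (19.6-7.6)/(28.0-7.6)*100 = 58.82 %

58.82 %


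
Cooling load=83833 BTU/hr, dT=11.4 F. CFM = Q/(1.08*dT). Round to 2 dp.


CFM = 83833 / (1.08 * 11.4) = 6809.05

6809.05 CFM


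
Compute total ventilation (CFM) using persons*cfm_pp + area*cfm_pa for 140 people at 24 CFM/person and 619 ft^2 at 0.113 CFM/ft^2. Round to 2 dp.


Total = 140*24 + 619*0.113 = 3429.95 CFM

3429.95 CFM


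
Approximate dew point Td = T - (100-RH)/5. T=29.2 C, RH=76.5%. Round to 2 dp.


Td = 29.2 - (100-76.5)/5 = 24.50 C

24.50 C


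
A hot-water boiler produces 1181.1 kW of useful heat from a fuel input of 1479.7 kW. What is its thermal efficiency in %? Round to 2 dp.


eta = (1181.1/1479.7)*100 = 79.82 %

79.82 %


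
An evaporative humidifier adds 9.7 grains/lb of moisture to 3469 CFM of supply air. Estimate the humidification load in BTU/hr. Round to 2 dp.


Q = 0.68 * 3469 * 9.7 = 22881.52 BTU/hr

22881.52 BTU/hr


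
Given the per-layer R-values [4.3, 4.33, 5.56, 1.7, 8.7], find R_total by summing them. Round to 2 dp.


R_total = 4.3 + 4.33 + 5.56 + 1.7 + 8.7 = 24.59

24.59


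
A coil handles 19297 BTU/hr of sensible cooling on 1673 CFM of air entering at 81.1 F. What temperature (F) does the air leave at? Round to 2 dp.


dT = 19297/(1.08*1673) = 10.6800
T_leave = 81.1 - 10.6800 = 70.42 F

70.42 F


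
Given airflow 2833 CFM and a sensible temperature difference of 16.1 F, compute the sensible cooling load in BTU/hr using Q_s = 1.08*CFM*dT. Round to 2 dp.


Q = 1.08 * 2833 * 16.1 = 49260.20 BTU/hr

49260.20 BTU/hr


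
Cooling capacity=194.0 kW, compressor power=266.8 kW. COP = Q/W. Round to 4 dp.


COP = 194.0 / 266.8 = 0.7271

0.7271


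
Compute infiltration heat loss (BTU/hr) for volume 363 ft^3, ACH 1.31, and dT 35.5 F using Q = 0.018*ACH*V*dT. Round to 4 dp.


Q = 0.018 * 1.31 * 363 * 35.5 = 303.8637 BTU/hr

303.8637 BTU/hr


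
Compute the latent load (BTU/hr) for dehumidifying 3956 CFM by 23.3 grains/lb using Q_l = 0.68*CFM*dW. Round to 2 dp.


Q = 0.68 * 3956 * 23.3 = 62678.86 BTU/hr

62678.86 BTU/hr


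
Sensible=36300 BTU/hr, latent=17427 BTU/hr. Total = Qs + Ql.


Qt = 36300 + 17427 = 53727 BTU/hr

53727 BTU/hr


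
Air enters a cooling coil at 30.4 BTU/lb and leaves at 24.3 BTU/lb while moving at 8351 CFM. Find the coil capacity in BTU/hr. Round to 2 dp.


Q = 4.5 * 8351 * (30.4 - 24.3) = 229234.95 BTU/hr

229234.95 BTU/hr


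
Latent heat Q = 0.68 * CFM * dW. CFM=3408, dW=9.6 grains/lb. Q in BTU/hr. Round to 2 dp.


Q = 0.68 * 3408 * 9.6 = 22247.42 BTU/hr

22247.42 BTU/hr


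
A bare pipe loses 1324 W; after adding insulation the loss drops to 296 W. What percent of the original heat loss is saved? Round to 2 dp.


Savings = ((1324-296)/1324)*100 = 77.64 %

77.64 %


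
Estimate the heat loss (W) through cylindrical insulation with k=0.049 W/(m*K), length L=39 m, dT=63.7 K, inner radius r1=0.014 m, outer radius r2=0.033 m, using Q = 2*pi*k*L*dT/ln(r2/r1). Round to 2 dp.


Q = 2*pi*0.049*39*63.7/ln(0.033/0.014) = 892.01 W

892.01 W


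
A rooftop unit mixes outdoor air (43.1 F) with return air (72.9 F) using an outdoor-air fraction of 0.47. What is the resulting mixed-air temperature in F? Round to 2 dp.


T_mix = 0.47*43.1 + 0.53*72.9 = 58.89 F

58.89 F


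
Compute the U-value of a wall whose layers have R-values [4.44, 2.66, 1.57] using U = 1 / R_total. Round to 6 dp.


R_total = 4.44 + 2.66 + 1.57 = 8.67
U = 1/8.67 = 0.115340

0.115340


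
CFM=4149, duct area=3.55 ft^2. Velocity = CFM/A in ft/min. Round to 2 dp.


V = 4149 / 3.55 = 1168.73 ft/min

1168.73 ft/min


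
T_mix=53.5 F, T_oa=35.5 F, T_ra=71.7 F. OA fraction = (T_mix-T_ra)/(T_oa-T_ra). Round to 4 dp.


frac = (53.5 - 71.7) / (35.5 - 71.7) = 0.5028

0.5028


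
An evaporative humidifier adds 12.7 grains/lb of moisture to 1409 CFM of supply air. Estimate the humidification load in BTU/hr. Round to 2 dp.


Q = 0.68 * 1409 * 12.7 = 12168.12 BTU/hr

12168.12 BTU/hr


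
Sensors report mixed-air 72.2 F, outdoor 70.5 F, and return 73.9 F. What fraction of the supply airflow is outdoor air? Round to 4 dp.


frac = (72.2 - 73.9) / (70.5 - 73.9) = 0.5000

0.5000


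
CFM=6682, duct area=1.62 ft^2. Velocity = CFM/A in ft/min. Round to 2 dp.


V = 6682 / 1.62 = 4124.69 ft/min

4124.69 ft/min


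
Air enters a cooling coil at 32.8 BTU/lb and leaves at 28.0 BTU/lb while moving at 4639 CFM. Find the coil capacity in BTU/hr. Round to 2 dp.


Q = 4.5 * 4639 * (32.8 - 28.0) = 100202.40 BTU/hr

100202.40 BTU/hr


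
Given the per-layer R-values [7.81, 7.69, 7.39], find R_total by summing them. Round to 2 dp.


R_total = 7.81 + 7.69 + 7.39 = 22.89

22.89


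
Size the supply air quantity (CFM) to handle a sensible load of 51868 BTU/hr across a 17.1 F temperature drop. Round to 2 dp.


CFM = 51868 / (1.08 * 17.1) = 2808.53

2808.53 CFM


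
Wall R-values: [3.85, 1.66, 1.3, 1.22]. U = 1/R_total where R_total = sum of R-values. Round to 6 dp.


R_total = 3.85 + 1.66 + 1.3 + 1.22 = 8.03
U = 1/8.03 = 0.124533

0.124533


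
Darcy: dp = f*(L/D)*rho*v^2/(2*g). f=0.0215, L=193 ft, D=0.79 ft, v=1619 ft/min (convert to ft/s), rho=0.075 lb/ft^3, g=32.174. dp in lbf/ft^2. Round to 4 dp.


v_fps = 1619/60 = 26.9833 ft/s
dp = 0.0215*(193/0.79)*0.075*26.9833^2/(2*32.174) = 4.4574 lbf/ft^2

4.4574 lbf/ft^2


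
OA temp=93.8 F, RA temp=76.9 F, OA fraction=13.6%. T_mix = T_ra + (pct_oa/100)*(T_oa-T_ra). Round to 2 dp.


T_mix = 76.9 + (13.6/100)*(93.8-76.9) = 79.20 F

79.20 F


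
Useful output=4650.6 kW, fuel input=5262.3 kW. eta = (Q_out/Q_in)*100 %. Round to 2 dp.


eta = (4650.6/5262.3)*100 = 88.38 %

88.38 %


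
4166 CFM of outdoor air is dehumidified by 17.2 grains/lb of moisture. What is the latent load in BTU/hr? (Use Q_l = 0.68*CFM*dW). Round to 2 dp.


Q = 0.68 * 4166 * 17.2 = 48725.54 BTU/hr

48725.54 BTU/hr


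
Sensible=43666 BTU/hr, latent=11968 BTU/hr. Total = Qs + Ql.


Qt = 43666 + 11968 = 55634 BTU/hr

55634 BTU/hr


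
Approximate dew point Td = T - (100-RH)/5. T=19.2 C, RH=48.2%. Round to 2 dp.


Td = 19.2 - (100-48.2)/5 = 8.84 C

8.84 C


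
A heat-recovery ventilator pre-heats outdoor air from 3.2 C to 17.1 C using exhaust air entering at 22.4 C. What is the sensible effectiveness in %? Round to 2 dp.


eff = (17.1-3.2)/(22.4-3.2)*100 = 72.40 %

72.40 %


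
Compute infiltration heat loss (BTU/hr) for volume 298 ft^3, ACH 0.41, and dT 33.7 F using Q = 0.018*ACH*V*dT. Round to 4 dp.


Q = 0.018 * 0.41 * 298 * 33.7 = 74.1144 BTU/hr

74.1144 BTU/hr


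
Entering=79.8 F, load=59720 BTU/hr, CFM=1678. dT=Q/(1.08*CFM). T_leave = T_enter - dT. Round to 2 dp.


dT = 59720/(1.08*1678) = 32.9537
T_leave = 79.8 - 32.9537 = 46.85 F

46.85 F


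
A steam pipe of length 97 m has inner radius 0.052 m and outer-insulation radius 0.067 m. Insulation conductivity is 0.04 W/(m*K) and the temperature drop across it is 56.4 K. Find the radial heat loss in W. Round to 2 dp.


Q = 2*pi*0.04*97*56.4/ln(0.067/0.052) = 5425.01 W

5425.01 W


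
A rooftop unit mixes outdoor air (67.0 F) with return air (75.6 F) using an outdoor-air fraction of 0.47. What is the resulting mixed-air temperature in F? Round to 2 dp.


T_mix = 0.47*67.0 + 0.53*75.6 = 71.56 F

71.56 F


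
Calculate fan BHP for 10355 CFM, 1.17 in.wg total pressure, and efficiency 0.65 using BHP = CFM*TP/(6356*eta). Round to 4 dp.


BHP = 10355 * 1.17 / (6356 * 0.65) = 2.9325 hp

2.9325 hp


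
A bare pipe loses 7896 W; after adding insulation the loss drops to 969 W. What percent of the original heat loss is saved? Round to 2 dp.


Savings = ((7896-969)/7896)*100 = 87.73 %

87.73 %


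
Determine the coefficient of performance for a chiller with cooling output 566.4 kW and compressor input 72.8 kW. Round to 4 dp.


COP = 566.4 / 72.8 = 7.7802

7.7802


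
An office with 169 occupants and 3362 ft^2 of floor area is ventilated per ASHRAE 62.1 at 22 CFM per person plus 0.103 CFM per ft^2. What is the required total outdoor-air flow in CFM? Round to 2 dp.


Total = 169*22 + 3362*0.103 = 4064.29 CFM

4064.29 CFM


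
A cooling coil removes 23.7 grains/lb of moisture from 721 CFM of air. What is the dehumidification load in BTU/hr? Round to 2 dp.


Q = 0.68 * 721 * 23.7 = 11619.64 BTU/hr

11619.64 BTU/hr


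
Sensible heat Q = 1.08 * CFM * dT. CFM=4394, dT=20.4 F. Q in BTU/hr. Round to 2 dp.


Q = 1.08 * 4394 * 20.4 = 96808.61 BTU/hr

96808.61 BTU/hr


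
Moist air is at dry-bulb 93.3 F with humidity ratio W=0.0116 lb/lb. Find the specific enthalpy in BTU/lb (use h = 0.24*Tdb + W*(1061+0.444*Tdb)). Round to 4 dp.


h = 0.24*93.3 + 0.0116*(1061+0.444*93.3) = 35.1801 BTU/lb

35.1801 BTU/lb


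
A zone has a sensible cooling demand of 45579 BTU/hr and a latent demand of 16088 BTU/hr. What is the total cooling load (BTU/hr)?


Qt = 45579 + 16088 = 61667 BTU/hr

61667 BTU/hr


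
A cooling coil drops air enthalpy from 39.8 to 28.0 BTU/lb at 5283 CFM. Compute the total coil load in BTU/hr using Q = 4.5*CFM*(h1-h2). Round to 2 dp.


Q = 4.5 * 5283 * (39.8 - 28.0) = 280527.30 BTU/hr

280527.30 BTU/hr


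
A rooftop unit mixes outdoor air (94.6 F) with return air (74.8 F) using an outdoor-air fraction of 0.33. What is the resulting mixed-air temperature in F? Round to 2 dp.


T_mix = 0.33*94.6 + 0.67*74.8 = 81.33 F

81.33 F


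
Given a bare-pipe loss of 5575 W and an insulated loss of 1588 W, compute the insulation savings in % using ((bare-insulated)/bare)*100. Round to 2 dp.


Savings = ((5575-1588)/5575)*100 = 71.52 %

71.52 %


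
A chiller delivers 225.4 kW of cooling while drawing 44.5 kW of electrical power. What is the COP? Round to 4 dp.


COP = 225.4 / 44.5 = 5.0652

5.0652


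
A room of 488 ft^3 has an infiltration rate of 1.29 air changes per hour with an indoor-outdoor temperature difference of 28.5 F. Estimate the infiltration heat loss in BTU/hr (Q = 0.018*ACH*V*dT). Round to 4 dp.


Q = 0.018 * 1.29 * 488 * 28.5 = 322.9438 BTU/hr

322.9438 BTU/hr


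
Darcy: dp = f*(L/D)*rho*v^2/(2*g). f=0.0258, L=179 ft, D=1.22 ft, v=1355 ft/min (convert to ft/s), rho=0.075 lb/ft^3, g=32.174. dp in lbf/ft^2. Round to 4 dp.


v_fps = 1355/60 = 22.5833 ft/s
dp = 0.0258*(179/1.22)*0.075*22.5833^2/(2*32.174) = 2.2502 lbf/ft^2

2.2502 lbf/ft^2


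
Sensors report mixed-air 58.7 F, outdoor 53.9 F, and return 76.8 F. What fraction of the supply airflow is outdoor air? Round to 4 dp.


frac = (58.7 - 76.8) / (53.9 - 76.8) = 0.7904

0.7904


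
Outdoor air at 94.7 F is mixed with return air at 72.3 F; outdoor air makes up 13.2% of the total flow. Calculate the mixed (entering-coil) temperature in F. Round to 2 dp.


T_mix = 72.3 + (13.2/100)*(94.7-72.3) = 75.26 F

75.26 F


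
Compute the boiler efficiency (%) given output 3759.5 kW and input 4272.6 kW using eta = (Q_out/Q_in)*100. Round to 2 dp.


eta = (3759.5/4272.6)*100 = 87.99 %

87.99 %


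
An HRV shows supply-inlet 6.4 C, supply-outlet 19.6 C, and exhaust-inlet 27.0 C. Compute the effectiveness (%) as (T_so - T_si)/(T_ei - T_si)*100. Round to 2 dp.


eff = (19.6-6.4)/(27.0-6.4)*100 = 64.08 %

64.08 %


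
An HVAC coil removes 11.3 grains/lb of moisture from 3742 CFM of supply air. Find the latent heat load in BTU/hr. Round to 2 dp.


Q = 0.68 * 3742 * 11.3 = 28753.53 BTU/hr

28753.53 BTU/hr


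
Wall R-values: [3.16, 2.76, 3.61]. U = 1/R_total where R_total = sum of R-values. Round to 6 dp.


R_total = 3.16 + 2.76 + 3.61 = 9.53
U = 1/9.53 = 0.104932

0.104932


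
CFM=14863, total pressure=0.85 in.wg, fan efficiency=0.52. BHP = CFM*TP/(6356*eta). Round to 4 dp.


BHP = 14863 * 0.85 / (6356 * 0.52) = 3.8224 hp

3.8224 hp


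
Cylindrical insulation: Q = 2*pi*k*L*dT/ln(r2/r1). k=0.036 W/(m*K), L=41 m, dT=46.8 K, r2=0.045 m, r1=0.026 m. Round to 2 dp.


Q = 2*pi*0.036*41*46.8/ln(0.045/0.026) = 791.19 W

791.19 W


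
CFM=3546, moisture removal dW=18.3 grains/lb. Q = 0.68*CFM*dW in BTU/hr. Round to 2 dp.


Q = 0.68 * 3546 * 18.3 = 44126.42 BTU/hr

44126.42 BTU/hr


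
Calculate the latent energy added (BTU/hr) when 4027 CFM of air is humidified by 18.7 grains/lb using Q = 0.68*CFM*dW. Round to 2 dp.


Q = 0.68 * 4027 * 18.7 = 51207.33 BTU/hr

51207.33 BTU/hr


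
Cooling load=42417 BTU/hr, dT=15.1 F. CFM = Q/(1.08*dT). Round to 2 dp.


CFM = 42417 / (1.08 * 15.1) = 2600.99

2600.99 CFM


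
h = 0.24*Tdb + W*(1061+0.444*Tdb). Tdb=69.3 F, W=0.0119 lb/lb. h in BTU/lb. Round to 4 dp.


h = 0.24*69.3 + 0.0119*(1061+0.444*69.3) = 29.6241 BTU/lb

29.6241 BTU/lb


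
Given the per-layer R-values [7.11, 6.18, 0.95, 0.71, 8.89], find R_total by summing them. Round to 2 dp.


R_total = 7.11 + 6.18 + 0.95 + 0.71 + 8.89 = 23.84

23.84


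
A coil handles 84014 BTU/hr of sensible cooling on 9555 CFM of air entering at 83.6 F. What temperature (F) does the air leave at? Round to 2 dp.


dT = 84014/(1.08*9555) = 8.1414
T_leave = 83.6 - 8.1414 = 75.46 F

75.46 F


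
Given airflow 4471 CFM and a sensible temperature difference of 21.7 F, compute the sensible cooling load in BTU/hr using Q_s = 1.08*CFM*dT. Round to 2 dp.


Q = 1.08 * 4471 * 21.7 = 104782.36 BTU/hr

104782.36 BTU/hr


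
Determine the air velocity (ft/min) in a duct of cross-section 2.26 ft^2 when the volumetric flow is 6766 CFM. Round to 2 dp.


V = 6766 / 2.26 = 2993.81 ft/min

2993.81 ft/min


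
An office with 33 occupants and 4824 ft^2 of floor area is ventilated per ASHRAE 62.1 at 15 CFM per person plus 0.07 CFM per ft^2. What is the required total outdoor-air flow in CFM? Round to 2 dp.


Total = 33*15 + 4824*0.07 = 832.68 CFM

832.68 CFM


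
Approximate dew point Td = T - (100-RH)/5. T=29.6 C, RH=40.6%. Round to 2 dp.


Td = 29.6 - (100-40.6)/5 = 17.72 C

17.72 C


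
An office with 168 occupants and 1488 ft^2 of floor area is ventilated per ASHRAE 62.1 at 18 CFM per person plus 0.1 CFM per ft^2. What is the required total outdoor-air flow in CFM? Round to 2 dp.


Total = 168*18 + 1488*0.1 = 3172.80 CFM

3172.80 CFM


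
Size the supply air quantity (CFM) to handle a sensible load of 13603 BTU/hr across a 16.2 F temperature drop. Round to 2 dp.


CFM = 13603 / (1.08 * 16.2) = 777.49

777.49 CFM
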